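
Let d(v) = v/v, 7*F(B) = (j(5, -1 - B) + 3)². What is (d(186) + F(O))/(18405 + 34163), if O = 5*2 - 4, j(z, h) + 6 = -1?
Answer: 23/367976 ≈ 6.2504e-5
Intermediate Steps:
j(z, h) = -7 (j(z, h) = -6 - 1 = -7)
O = 6 (O = 10 - 4 = 6)
F(B) = 16/7 (F(B) = (-7 + 3)²/7 = (⅐)*(-4)² = (⅐)*16 = 16/7)
d(v) = 1
(d(186) + F(O))/(18405 + 34163) = (1 + 16/7)/(18405 + 34163) = (23/7)/52568 = (23/7)*(1/52568) = 23/367976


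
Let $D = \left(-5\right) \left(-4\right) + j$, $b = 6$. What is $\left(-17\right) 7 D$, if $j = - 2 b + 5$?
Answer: $-1547$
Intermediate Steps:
$j = -7$ ($j = \left(-2\right) 6 + 5 = -12 + 5 = -7$)
$D = 13$ ($D = \left(-5\right) \left(-4\right) - 7 = 20 - 7 = 13$)
$\left(-17\right) 7 D = \left(-17\right) 7 \cdot 13 = \left(-119\right) 13 = -1547$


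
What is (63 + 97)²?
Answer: 25600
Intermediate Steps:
(63 + 97)² = 160² = 25600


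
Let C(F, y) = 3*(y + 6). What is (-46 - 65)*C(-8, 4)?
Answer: -3330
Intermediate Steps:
C(F, y) = 18 + 3*y (C(F, y) = 3*(6 + y) = 18 + 3*y)
(-46 - 65)*C(-8, 4) = (-46 - 65)*(18 + 3*4) = -111*(18 + 12) = -111*30 = -3330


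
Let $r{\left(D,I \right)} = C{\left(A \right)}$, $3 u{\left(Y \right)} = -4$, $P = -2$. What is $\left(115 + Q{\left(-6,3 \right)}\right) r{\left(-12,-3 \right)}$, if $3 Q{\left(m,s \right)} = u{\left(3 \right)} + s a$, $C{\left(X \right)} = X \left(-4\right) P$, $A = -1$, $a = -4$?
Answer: $- \frac{7960}{9} \approx -884.44$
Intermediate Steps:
$u{\left(Y \right)} = - \frac{4}{3}$ ($u{\left(Y \right)} = \frac{1}{3} \left(-4\right) = - \frac{4}{3}$)
$C{\left(X \right)} = 8 X$ ($C{\left(X \right)} = X \left(-4\right) \left(-2\right) = - 4 X \left(-2\right) = 8 X$)
$r{\left(D,I \right)} = -8$ ($r{\left(D,I \right)} = 8 \left(-1\right) = -8$)
$Q{\left(m,s \right)} = - \frac{4}{9} - \frac{4 s}{3}$ ($Q{\left(m,s \right)} = \frac{- \frac{4}{3} + s \left(-4\right)}{3} = \frac{- \frac{4}{3} - 4 s}{3} = - \frac{4}{9} - \frac{4 s}{3}$)
$\left(115 + Q{\left(-6,3 \right)}\right) r{\left(-12,-3 \right)} = \left(115 - \frac{40}{9}\right) \left(-8\right) = \frac{995}{9} \left(-8\right) = - \frac{7960}{9}$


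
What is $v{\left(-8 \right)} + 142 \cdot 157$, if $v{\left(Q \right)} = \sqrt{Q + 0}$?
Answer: $22294 + 2 i \sqrt{2} \approx 22294.0 + 2.8284 i$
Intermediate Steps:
$v{\left(Q \right)} = \sqrt{Q}$
$v{\left(-8 \right)} + 142 \cdot 157 = \sqrt{-8} + 142 \cdot 157 = 2 i \sqrt{2} + 22294 = 22294 + 2 i \sqrt{2}$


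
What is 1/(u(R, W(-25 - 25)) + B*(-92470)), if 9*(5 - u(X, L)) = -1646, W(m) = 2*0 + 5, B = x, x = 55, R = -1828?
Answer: -9/45770959 ≈ -1.9663e-7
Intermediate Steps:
B = 55
W(m) = 5 (W(m) = 0 + 5 = 5)
u(X, L) = 1691/9 (u(X, L) = 5 - ⅑*(-1646) = 5 + 1646/9 = 1691/9)
1/(u(R, W(-25 - 25)) + B*(-92470)) = 1/(1691/9 + 55*(-92470)) = 1/(1691/9 - 5085850) = 1/(-45770959/9) = -9/45770959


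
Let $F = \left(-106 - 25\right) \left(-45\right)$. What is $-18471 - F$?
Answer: $-24366$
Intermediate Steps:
$F = 5895$ ($F = \left(-131\right) \left(-45\right) = 5895$)
$-18471 - F = -18471 - 5895 = -24366$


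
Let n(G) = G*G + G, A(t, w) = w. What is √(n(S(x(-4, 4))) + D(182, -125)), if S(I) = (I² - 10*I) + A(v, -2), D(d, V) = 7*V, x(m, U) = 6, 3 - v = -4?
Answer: 15*I ≈ 15.0*I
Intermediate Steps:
v = 7 (v = 3 - 1*(-4) = 3 + 4 = 7)
S(I) = -2 + I² - 10*I (S(I) = (I² - 10*I) - 2 = -2 + I² - 10*I)
n(G) = G + G² (n(G) = G² + G = G + G²)
√(n(S(x(-4, 4))) + D(182, -125)) = √((-2 + 6² - 10*6)*(1 + (-2 + 6² - 10*6)) + 7*(-125)) = √((-2 + 36 - 60)*(1 + (-2 + 36 - 60)) - 875) = √(-26*(1 - 26) - 875) = √(-26*(-25) - 875) = √(650 - 875) = √(-225) = 15*I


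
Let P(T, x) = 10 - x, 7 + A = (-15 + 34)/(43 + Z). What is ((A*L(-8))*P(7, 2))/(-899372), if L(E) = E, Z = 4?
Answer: -160/340891 ≈ -0.00046936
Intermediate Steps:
A = -310/47 (A = -7 + (-15 + 34)/(43 + 4) = -7 + 19/47 = -310/47 ≈ -6.5957)
((A*L(-8))*P(7, 2))/(-899372) = ((-310/47*(-8))*(10 - 1*2))/(-899372) = (2480*(10 - 2)/47)*(-1/899372) = ((2480/47)*8)*(-1/899372) = (19840/47)*(-1/899372) = -160/340891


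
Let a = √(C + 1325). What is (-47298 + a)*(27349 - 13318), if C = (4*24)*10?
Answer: -663638238 + 14031*√2285 ≈ -6.6297e+8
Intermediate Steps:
C = 960 (C = 96*10 = 960)
a = √2285 (a = √(960 + 1325) = √2285 ≈ 47.802)
(-47298 + a)*(27349 - 13318) = (-47298 + √2285)*(27349 - 13318) = (-47298 + √2285)*14031 = -663638238 + 14031*√2285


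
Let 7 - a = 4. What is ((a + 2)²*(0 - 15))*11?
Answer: -4125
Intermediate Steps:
a = 3 (a = 7 - 1*4 = 7 - 4 = 3)
((a + 2)²*(0 - 15))*11 = ((3 + 2)²*(0 - 15))*11 = (5²*(-15))*11 = (25*(-15))*11 = -375*11 = -4125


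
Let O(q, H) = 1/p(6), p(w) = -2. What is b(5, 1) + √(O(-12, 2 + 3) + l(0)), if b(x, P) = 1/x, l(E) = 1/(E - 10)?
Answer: ⅕ + I*√15/5 ≈ 0.2 + 0.7746*I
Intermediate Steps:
l(E) = 1/(-10 + E)
O(q, H) = -½ (O(q, H) = 1/(-2) = -½)
b(5, 1) + √(O(-12, 2 + 3) + l(0)) = 1/5 + √(-½ + 1/(-10 + 0)) = ⅕ + √(-½ + 1/(-10)) = ⅕ + √(-½ - ⅒) = ⅕ + √(-⅗) = ⅕ + I*√15/5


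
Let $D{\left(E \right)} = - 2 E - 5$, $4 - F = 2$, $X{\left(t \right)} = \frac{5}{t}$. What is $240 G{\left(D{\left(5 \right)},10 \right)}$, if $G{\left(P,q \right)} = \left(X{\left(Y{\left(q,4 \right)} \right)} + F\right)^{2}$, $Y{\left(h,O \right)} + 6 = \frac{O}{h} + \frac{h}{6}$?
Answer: $\frac{443760}{3481} \approx 127.48$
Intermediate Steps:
$Y{\left(h,O \right)} = -6 + \frac{h}{6} + \frac{O}{h}$ ($Y{\left(h,O \right)} = -6 + \left(\frac{O}{h} + \frac{h}{6}\right) = -6 + \left(\frac{h}{6} + \frac{O}{h}\right) = -6 + \frac{h}{6} + \frac{O}{h}$)
$F = 2$ ($F = 4 - 2 = 2$)
$D{\left(E \right)} = -5 - 2 E$
$G{\left(P,q \right)} = \left(2 + \frac{5}{-6 + \frac{4}{q} + \frac{q}{6}}\right)^{2}$ ($G{\left(P,q \right)} = \left(\frac{5}{-6 + \frac{q}{6} + \frac{4}{q}} + 2\right)^{2} = \left(\frac{5}{-6 + \frac{4}{q} + \frac{q}{6}} + 2\right)^{2} = \left(2 + \frac{5}{-6 + \frac{4}{q} + \frac{q}{6}}\right)^{2}$)
$240 G{\left(D{\left(5 \right)},10 \right)} = 240 \left(2 + \frac{5}{-6 + \frac{4}{10} + \frac{1}{6} \cdot 10}\right)^{2} = 240 \left(2 + \frac{5}{-6 + 4 \cdot \frac{1}{10} + \frac{5}{3}}\right)^{2} = 240 \left(2 + \frac{5}{-6 + \frac{2}{5} + \frac{5}{3}}\right)^{2} = 240 \left(2 + \frac{5}{- \frac{59}{15}}\right)^{2} = 240 \left(2 + 5 \left(- \frac{15}{59}\right)\right)^{2} = 240 \left(2 - \frac{75}{59}\right)^{2} = 240 \left(\frac{43}{59}\right)^{2} = 240 \cdot \frac{1849}{3481} = \frac{443760}{3481}$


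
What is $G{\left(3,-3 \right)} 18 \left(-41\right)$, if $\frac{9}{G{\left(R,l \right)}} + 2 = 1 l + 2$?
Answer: $2214$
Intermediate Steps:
$G{\left(R,l \right)} = \frac{9}{l}$ ($G{\left(R,l \right)} = \frac{9}{-2 + \left(1 l + 2\right)} = \frac{9}{-2 + \left(l + 2\right)} = \frac{9}{-2 + \left(2 + l\right)} = \frac{9}{l}$)
$G{\left(3,-3 \right)} 18 \left(-41\right) = \frac{9}{-3} \cdot 18 \left(-41\right) = 9 \left(- \frac{1}{3}\right) 18 \left(-41\right) = \left(-3\right) 18 \left(-41\right) = \left(-54\right) \left(-41\right) = 2214$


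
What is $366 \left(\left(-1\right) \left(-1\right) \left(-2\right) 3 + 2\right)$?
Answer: $-1464$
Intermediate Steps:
$366 \left(\left(-1\right) \left(-1\right) \left(-2\right) 3 + 2\right) = 366 \left(1 \left(-2\right) 3 + 2\right) = 366 \left(\left(-2\right) 3 + 2\right) = 366 \left(-6 + 2\right) = 366 \left(-4\right) = -1464$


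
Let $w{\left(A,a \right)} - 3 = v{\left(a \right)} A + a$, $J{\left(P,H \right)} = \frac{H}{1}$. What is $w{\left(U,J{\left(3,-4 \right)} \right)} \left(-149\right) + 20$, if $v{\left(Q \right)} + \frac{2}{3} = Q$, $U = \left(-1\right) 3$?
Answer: $-1917$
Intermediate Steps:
$U = -3$
$v{\left(Q \right)} = - \frac{2}{3} + Q$
$J{\left(P,H \right)} = H$ ($J{\left(P,H \right)} = H 1 = H$)
$w{\left(A,a \right)} = 3 + a + A \left(- \frac{2}{3} + a\right)$ ($w{\left(A,a \right)} = 3 + \left(\left(- \frac{2}{3} + a\right) A + a\right) = 3 + \left(A \left(- \frac{2}{3} + a\right) + a\right) = 3 + \left(a + A \left(- \frac{2}{3} + a\right)\right) = 3 + a + A \left(- \frac{2}{3} + a\right)$)
$w{\left(U,J{\left(3,-4 \right)} \right)} \left(-149\right) + 20 = \left(3 - 4 - -2 - -12\right) \left(-149\right) + 20 = \left(3 - 4 + 2 + 12\right) \left(-149\right) + 20 = 13 \left(-149\right) + 20 = -1937 + 20 = -1917$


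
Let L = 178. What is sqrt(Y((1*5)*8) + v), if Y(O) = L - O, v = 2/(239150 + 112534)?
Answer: sqrt(474112956986)/58614 ≈ 11.747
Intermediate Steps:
v = 1/175842 (v = 2/351684 = (1/351684)*2 = 1/175842 ≈ 5.6869e-6)
Y(O) = 178 - O
sqrt(Y((1*5)*8) + v) = sqrt((178 - 1*5*8) + 1/175842) = sqrt((178 - 5*8) + 1/175842) = sqrt((178 - 1*40) + 1/175842) = sqrt((178 - 40) + 1/175842) = sqrt(138 + 1/175842) = sqrt(24266197/175842) = sqrt(474112956986)/58614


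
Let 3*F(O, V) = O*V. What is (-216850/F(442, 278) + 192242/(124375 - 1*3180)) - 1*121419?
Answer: -904110863303419/7445978410 ≈ -1.2142e+5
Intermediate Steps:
F(O, V) = O*V/3 (F(O, V) = (O*V)/3 = O*V/3)
(-216850/F(442, 278) + 192242/(124375 - 1*3180)) - 1*121419 = (-216850/((1/3)*442*278) + 192242/(124375 - 1*3180)) - 1*121419 = (-216850/122876/3 + 192242/(124375 - 3180)) - 121419 = (-216850*3/122876 + 192242/121195) - 121419 = (-325275/61438 + 192242*(1/121195)) - 121419 = (-325275/61438 + 192242/121195) - 121419 = -27610739629/7445978410 - 121419 = -904110863303419/7445978410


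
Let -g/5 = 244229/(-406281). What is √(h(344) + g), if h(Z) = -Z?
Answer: I*√56285974318839/406281 ≈ 18.466*I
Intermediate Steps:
g = 1221145/406281 (g = -1221145/(-406281) = -1221145*(-1)/406281 = -5*(-244229/406281) = 1221145/406281 ≈ 3.0057)
√(h(344) + g) = √(-1*344 + 1221145/406281) = √(-344 + 1221145/406281) = √(-138539519/406281) = I*√56285974318839/406281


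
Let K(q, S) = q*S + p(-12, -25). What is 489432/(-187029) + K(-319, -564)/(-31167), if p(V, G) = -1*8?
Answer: -1811190388/215893809 ≈ -8.3893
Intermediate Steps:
p(V, G) = -8
K(q, S) = -8 + S*q (K(q, S) = q*S - 8 = S*q - 8 = -8 + S*q)
489432/(-187029) + K(-319, -564)/(-31167) = 489432/(-187029) + (-8 - 564*(-319))/(-31167) = 489432*(-1/187029) + (-8 + 179916)*(-1/31167) = -163144/62343 + 179908*(-1/31167) = -163144/62343 - 179908/31167 = -1811190388/215893809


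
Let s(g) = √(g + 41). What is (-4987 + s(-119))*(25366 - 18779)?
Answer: -32849369 + 6587*I*√78 ≈ -3.2849e+7 + 58175.0*I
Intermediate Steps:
s(g) = √(41 + g)
(-4987 + s(-119))*(25366 - 18779) = (-4987 + √(41 - 119))*(25366 - 18779) = (-4987 + √(-78))*6587 = (-4987 + I*√78)*6587 = -32849369 + 6587*I*√78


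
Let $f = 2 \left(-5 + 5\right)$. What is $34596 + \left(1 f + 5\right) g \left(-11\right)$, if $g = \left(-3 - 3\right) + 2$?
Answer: $34816$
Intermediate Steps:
$g = -4$ ($g = -6 + 2 = -4$)
$f = 0$ ($f = 2 \cdot 0 = 0$)
$34596 + \left(1 f + 5\right) g \left(-11\right) = 34596 + \left(1 \cdot 0 + 5\right) \left(-4\right) \left(-11\right) = 34596 + \left(0 + 5\right) \left(-4\right) \left(-11\right) = 34596 + 5 \left(-4\right) \left(-11\right) = 34596 - -220 = 34596 + 220 = 34816$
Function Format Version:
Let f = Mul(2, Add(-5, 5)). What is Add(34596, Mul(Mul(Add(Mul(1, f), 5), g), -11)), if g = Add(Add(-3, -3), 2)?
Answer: 34816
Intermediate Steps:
g = -4 (g = Add(-6, 2) = -4)
f = 0 (f = Mul(2, 0) = 0)
Add(34596, Mul(Mul(Add(Mul(1, f), 5), g), -11)) = Add(34596, Mul(Mul(Add(Mul(1, 0), 5), -4), -11)) = Add(34596, Mul(Mul(Add(0, 5), -4), -11)) = Add(34596, Mul(Mul(5, -4), -11)) = Add(34596, Mul(-20, -11)) = Add(34596, 220) = 34816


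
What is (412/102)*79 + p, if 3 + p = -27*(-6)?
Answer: 24383/51 ≈ 478.10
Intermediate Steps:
p = 159 (p = -3 - 27*(-6) = -3 + 162 = 159)
(412/102)*79 + p = (412/102)*79 + 159 = (412*(1/102))*79 + 159 = (206/51)*79 + 159 = 16274/51 + 159 = 24383/51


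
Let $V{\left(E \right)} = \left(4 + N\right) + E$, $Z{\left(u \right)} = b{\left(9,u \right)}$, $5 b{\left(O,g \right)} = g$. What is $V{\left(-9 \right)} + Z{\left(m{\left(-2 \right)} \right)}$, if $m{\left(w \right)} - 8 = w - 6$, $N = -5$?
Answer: $-10$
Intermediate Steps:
$b{\left(O,g \right)} = \frac{g}{5}$
$m{\left(w \right)} = 2 + w$ ($m{\left(w \right)} = 8 + \left(w - 6\right) = 8 + \left(-6 + w\right) = 2 + w$)
$Z{\left(u \right)} = \frac{u}{5}$
$V{\left(E \right)} = -1 + E$ ($V{\left(E \right)} = \left(4 - 5\right) + E = -1 + E$)
$V{\left(-9 \right)} + Z{\left(m{\left(-2 \right)} \right)} = \left(-1 - 9\right) + \frac{2 - 2}{5} = -10 + \frac{1}{5} \cdot 0 = -10 + 0 = -10$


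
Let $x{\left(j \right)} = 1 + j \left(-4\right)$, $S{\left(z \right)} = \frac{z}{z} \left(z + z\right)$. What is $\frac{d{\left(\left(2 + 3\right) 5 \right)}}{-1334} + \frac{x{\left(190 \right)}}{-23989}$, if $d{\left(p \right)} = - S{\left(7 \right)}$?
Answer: $\frac{29312}{695681} \approx 0.042134$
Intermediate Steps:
$S{\left(z \right)} = 2 z$ ($S{\left(z \right)} = 1 \cdot 2 z = 2 z$)
$x{\left(j \right)} = 1 - 4 j$
$d{\left(p \right)} = -14$ ($d{\left(p \right)} = - 2 \cdot 7 = \left(-1\right) 14 = -14$)
$\frac{d{\left(\left(2 + 3\right) 5 \right)}}{-1334} + \frac{x{\left(190 \right)}}{-23989} = - \frac{14}{-1334} + \frac{1 - 760}{-23989} = \left(-14\right) \left(- \frac{1}{1334}\right) + \left(1 - 760\right) \left(- \frac{1}{23989}\right) = \frac{7}{667} - - \frac{33}{1043} = \frac{7}{667} + \frac{33}{1043} = \frac{29312}{695681}$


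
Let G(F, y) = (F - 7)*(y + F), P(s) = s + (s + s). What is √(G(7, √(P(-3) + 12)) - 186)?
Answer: I*√186 ≈ 13.638*I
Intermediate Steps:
P(s) = 3*s (P(s) = s + 2*s = 3*s)
G(F, y) = (-7 + F)*(F + y)
√(G(7, √(P(-3) + 12)) - 186) = √((7² - 7*7 - 7*√(3*(-3) + 12) + 7*√(3*(-3) + 12)) - 186) = √((49 - 49 - 7*√(-9 + 12) + 7*√(-9 + 12)) - 186) = √((49 - 49 - 7*√3 + 7*√3) - 186) = √(0 - 186) = √(-186) = I*√186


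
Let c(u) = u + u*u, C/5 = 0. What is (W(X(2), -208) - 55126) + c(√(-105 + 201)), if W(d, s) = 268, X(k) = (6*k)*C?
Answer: -54762 + 4*√6 ≈ -54752.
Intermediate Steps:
C = 0 (C = 5*0 = 0)
X(k) = 0 (X(k) = (6*k)*0 = 0)
c(u) = u + u²
(W(X(2), -208) - 55126) + c(√(-105 + 201)) = (268 - 55126) + √(-105 + 201)*(1 + √(-105 + 201)) = -54858 + √96*(1 + √96) = -54858 + (4*√6)*(1 + 4*√6) = -54858 + 4*√6*(1 + 4*√6)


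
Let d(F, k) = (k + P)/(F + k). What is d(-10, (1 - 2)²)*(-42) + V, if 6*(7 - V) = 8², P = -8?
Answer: -109/3 ≈ -36.333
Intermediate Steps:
d(F, k) = (-8 + k)/(F + k) (d(F, k) = (k - 8)/(F + k) = (-8 + k)/(F + k))
V = -11/3 (V = 7 - ⅙*8² = 7 - ⅙*64 = 7 - 32/3 = -11/3 ≈ -3.6667)
d(-10, (1 - 2)²)*(-42) + V = ((-8 + (1 - 2)²)/(-10 + (1 - 2)²))*(-42) - 11/3 = ((-8 + (-1)²)/(-10 + (-1)²))*(-42) - 11/3 = ((-8 + 1)/(-10 + 1))*(-42) - 11/3 = (-7/(-9))*(-42) - 11/3 = -⅑*(-7)*(-42) - 11/3 = (7/9)*(-42) - 11/3 = -98/3 - 11/3 = -109/3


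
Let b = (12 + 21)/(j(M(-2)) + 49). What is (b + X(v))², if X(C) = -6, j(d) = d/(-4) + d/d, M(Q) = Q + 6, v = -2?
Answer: 68121/2401 ≈ 28.372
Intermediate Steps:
M(Q) = 6 + Q
j(d) = 1 - d/4 (j(d) = d*(-¼) + 1 = -d/4 + 1 = 1 - d/4)
b = 33/49 (b = (12 + 21)/((1 - (6 - 2)/4) + 49) = 33/((1 - ¼*4) + 49) = 33/((1 - 1) + 49) = 33/(0 + 49) = 33/49 ≈ 0.67347)
(b + X(v))² = (33/49 - 6)² = (-261/49)² = 68121/2401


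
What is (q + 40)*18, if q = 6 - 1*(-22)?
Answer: 1224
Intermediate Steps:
q = 28 (q = 6 + 22 = 28)
(q + 40)*18 = (28 + 40)*18 = 68*18 = 1224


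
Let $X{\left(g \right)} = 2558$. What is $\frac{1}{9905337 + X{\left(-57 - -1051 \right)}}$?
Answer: $\frac{1}{9907895} \approx 1.0093 \cdot 10^{-7}$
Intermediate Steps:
$\frac{1}{9905337 + X{\left(-57 - -1051 \right)}} = \frac{1}{9905337 + 2558} = \frac{1}{9907895}$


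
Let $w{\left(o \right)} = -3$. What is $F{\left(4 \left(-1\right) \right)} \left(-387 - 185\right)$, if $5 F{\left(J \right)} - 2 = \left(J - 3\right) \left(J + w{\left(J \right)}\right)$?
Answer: $- \frac{29172}{5} \approx -5834.4$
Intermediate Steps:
$F{\left(J \right)} = \frac{2}{5} + \frac{\left(-3 + J\right)^{2}}{5}$ ($F{\left(J \right)} = \frac{2}{5} + \frac{\left(J - 3\right) \left(J - 3\right)}{5} = \frac{2}{5} + \frac{\left(-3 + J\right) \left(-3 + J\right)}{5} = \frac{2}{5} + \frac{\left(-3 + J\right)^{2}}{5}$)
$F{\left(4 \left(-1\right) \right)} \left(-387 - 185\right) = \left(\frac{11}{5} - \frac{6 \cdot 4 \left(-1\right)}{5} + \frac{\left(4 \left(-1\right)\right)^{2}}{5}\right) \left(-387 - 185\right) = \left(\frac{11}{5} - - \frac{24}{5} + \frac{\left(-4\right)^{2}}{5}\right) \left(-572\right) = \left(\frac{11}{5} + \frac{24}{5} + \frac{1}{5} \cdot 16\right) \left(-572\right) = \left(\frac{11}{5} + \frac{24}{5} + \frac{16}{5}\right) \left(-572\right) = \frac{51}{5} \left(-572\right) = - \frac{29172}{5}$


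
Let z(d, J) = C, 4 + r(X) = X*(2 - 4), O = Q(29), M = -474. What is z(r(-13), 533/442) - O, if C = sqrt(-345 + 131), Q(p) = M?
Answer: 474 + I*sqrt(214) ≈ 474.0 + 14.629*I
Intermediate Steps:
Q(p) = -474
O = -474
r(X) = -4 - 2*X (r(X) = -4 + X*(2 - 4) = -4 + X*(-2) = -4 - 2*X)
C = I*sqrt(214) (C = sqrt(-214) = I*sqrt(214) ≈ 14.629*I)
z(d, J) = I*sqrt(214)
z(r(-13), 533/442) - O = I*sqrt(214) - 1*(-474) = I*sqrt(214) + 474 = 474 + I*sqrt(214)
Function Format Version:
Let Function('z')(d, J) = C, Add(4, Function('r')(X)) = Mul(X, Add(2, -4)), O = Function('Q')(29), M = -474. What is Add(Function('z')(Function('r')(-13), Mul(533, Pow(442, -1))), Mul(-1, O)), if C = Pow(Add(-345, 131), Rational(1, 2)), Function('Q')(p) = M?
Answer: Add(474, Mul(I, Pow(214, Rational(1, 2)))) ≈ Add(474.00, Mul(14.629, I))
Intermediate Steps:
Function('Q')(p) = -474
O = -474
Function('r')(X) = Add(-4, Mul(-2, X)) (Function('r')(X) = Add(-4, Mul(X, Add(2, -4))) = Add(-4, Mul(X, -2)) = Add(-4, Mul(-2, X)))
C = Mul(I, Pow(214, Rational(1, 2))) (C = Pow(-214, Rational(1, 2)) = Mul(I, Pow(214, Rational(1, 2))) ≈ Mul(14.629, I))
Function('z')(d, J) = Mul(I, Pow(214, Rational(1, 2)))
Add(Function('z')(Function('r')(-13), Mul(533, Pow(442, -1))), Mul(-1, O)) = Add(Mul(I, Pow(214, Rational(1, 2))), Mul(-1, -474)) = Add(Mul(I, Pow(214, Rational(1, 2))), 474) = Add(474, Mul(I, Pow(214, Rational(1, 2))))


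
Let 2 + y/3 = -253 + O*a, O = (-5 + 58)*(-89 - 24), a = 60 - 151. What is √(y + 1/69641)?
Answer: √7925810921204033/69641 ≈ 1278.4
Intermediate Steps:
a = -91
O = -5989 (O = 53*(-113) = -5989)
y = 1634232 (y = -6 + 3*(-253 - 5989*(-91)) = -6 + 3*(-253 + 544999) = -6 + 3*544746 = -6 + 1634238 = 1634232)
√(y + 1/69641) = √(1634232 + 1/69641) = √(113809550713/69641) = √7925810921204033/69641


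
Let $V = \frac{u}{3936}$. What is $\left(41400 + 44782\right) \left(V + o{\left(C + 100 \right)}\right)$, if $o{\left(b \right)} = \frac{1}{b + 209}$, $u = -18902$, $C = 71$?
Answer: $- \frac{943118003}{2280} \approx -4.1365 \cdot 10^{5}$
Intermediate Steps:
$V = - \frac{9451}{1968}$ ($V = - \frac{18902}{3936} = \left(-18902\right) \frac{1}{3936} = - \frac{9451}{1968} \approx -4.8023$)
$o{\left(b \right)} = \frac{1}{209 + b}$
$\left(41400 + 44782\right) \left(V + o{\left(C + 100 \right)}\right) = \left(41400 + 44782\right) \left(- \frac{9451}{1968} + \frac{1}{209 + \left(71 + 100\right)}\right) = 86182 \left(- \frac{9451}{1968} + \frac{1}{209 + 171}\right) = 86182 \left(- \frac{9451}{1968} + \frac{1}{380}\right) = 86182 \left(- \frac{897353}{186960}\right) = - \frac{943118003}{2280}$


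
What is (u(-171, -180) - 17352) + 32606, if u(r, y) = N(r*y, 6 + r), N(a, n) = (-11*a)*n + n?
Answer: 55880789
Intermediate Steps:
N(a, n) = n - 11*a*n (N(a, n) = -11*a*n + n = n - 11*a*n)
u(r, y) = (1 - 11*r*y)*(6 + r) (u(r, y) = (6 + r)*(1 - 11*r*y) = (1 - 11*r*y)*(6 + r))
(u(-171, -180) - 17352) + 32606 = (-(-1 + 11*(-171)*(-180))*(6 - 171) - 17352) + 32606 = (-1*(-1 + 338580)*(-165) - 17352) + 32606 = (-1*338579*(-165) - 17352) + 32606 = (55865535 - 17352) + 32606 = 55848183 + 32606 = 55880789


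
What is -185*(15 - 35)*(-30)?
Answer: -111000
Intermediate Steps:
-185*(15 - 35)*(-30) = -185*(-20)*(-30) = 3700*(-30) = -111000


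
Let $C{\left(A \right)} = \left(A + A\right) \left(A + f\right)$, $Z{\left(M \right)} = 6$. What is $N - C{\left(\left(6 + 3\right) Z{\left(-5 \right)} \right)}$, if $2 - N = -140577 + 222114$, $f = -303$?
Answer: $-54643$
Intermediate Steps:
$N = -81535$ ($N = 2 - \left(-140577 + 222114\right) = 2 - 81537 = -81535$)
$C{\left(A \right)} = 2 A \left(-303 + A\right)$ ($C{\left(A \right)} = \left(A + A\right) \left(A - 303\right) = 2 A \left(-303 + A\right)$)
$N - C{\left(\left(6 + 3\right) Z{\left(-5 \right)} \right)} = -81535 - 2 \left(6 + 3\right) 6 \left(-303 + \left(6 + 3\right) 6\right) = -81535 - 2 \cdot 9 \cdot 6 \left(-303 + 9 \cdot 6\right) = -81535 - 2 \cdot 54 \left(-303 + 54\right) = -81535 - 2 \cdot 54 \left(-249\right) = -81535 - -26892 = -81535 + 26892 = -54643$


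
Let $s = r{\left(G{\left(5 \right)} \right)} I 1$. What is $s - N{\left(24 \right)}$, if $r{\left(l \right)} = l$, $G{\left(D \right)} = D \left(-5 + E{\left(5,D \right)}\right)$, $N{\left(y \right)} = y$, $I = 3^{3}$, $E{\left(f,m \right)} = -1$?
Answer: $-834$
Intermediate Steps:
$I = 27$
$G{\left(D \right)} = - 6 D$ ($G{\left(D \right)} = D \left(-5 - 1\right) = D \left(-6\right) = - 6 D$)
$s = -810$ ($s = \left(-6\right) 5 \cdot 27 \cdot 1 = \left(-30\right) 27 \cdot 1 = \left(-810\right) 1 = -810$)
$s - N{\left(24 \right)} = -810 - 24 = -834$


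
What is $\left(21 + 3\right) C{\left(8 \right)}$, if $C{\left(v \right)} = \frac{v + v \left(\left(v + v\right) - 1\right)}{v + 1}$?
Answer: $\frac{1024}{3} \approx 341.33$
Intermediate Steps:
$C{\left(v \right)} = \frac{v + v \left(-1 + 2 v\right)}{1 + v}$ ($C{\left(v \right)} = \frac{v + v \left(2 v - 1\right)}{1 + v} = \frac{v + v \left(-1 + 2 v\right)}{1 + v}$)
$\left(21 + 3\right) C{\left(8 \right)} = \left(21 + 3\right) \frac{2 \cdot 8^{2}}{1 + 8} = 24 \cdot 2 \cdot 64 \cdot \frac{1}{9} = 24 \cdot \frac{128}{9} = \frac{1024}{3}$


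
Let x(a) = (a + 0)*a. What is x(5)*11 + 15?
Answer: 290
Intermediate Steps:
x(a) = a**2 (x(a) = a*a = a**2)
x(5)*11 + 15 = 5**2*11 + 15 = 25*11 + 15 = 275 + 15 = 290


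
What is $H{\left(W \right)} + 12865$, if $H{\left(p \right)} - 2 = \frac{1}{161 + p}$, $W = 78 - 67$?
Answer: $\frac{2213125}{172} \approx 12867.0$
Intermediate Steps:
$W = 11$ ($W = 78 - 67 = 11$)
$H{\left(p \right)} = 2 + \frac{1}{161 + p}$
$H{\left(W \right)} + 12865 = \frac{323 + 2 \cdot 11}{161 + 11} + 12865 = \frac{323 + 22}{172} + 12865 = \frac{1}{172} \cdot 345 + 12865 = \frac{345}{172} + 12865 = \frac{2213125}{172}$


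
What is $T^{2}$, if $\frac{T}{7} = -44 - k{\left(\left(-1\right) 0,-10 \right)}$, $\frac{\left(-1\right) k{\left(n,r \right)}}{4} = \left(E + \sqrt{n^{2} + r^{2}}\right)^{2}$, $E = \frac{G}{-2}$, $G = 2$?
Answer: $3841600$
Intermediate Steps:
$E = -1$ ($E = \frac{2}{-2} = 2 \left(- \frac{1}{2}\right) = -1$)
$k{\left(n,r \right)} = - 4 \left(-1 + \sqrt{n^{2} + r^{2}}\right)^{2}$
$T = 1960$ ($T = 7 \left(-44 - - 4 \left(-1 + \sqrt{\left(\left(-1\right) 0\right)^{2} + \left(-10\right)^{2}}\right)^{2}\right) = 7 \left(-44 - - 4 \left(-1 + \sqrt{0^{2} + 100}\right)^{2}\right) = 7 \left(-44 - - 4 \left(-1 + \sqrt{0 + 100}\right)^{2}\right) = 7 \left(-44 - - 4 \left(-1 + \sqrt{100}\right)^{2}\right) = 7 \left(-44 - - 4 \left(-1 + 10\right)^{2}\right) = 7 \left(-44 - - 4 \cdot 9^{2}\right) = 7 \left(-44 - \left(-4\right) 81\right) = 7 \left(-44 - -324\right) = 7 \left(-44 + 324\right) = 7 \cdot 280 = 1960$)
$T^{2} = 1960^{2} = 3841600$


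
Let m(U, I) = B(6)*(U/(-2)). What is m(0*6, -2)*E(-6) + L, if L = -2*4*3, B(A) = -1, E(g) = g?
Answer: -24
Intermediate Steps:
L = -24 (L = -8*3 = -24)
m(U, I) = U/2 (m(U, I) = -U/(-2) = -U*(-1)/2 = -(-1)*U/2 = U/2)
m(0*6, -2)*E(-6) + L = ((0*6)/2)*(-6) - 24 = ((½)*0)*(-6) - 24 = 0*(-6) - 24 = 0 - 24 = -24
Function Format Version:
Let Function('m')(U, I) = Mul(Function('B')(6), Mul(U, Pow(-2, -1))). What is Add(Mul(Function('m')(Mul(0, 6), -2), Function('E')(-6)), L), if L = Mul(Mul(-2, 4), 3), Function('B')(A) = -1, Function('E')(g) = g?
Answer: -24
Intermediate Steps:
L = -24 (L = Mul(-8, 3) = -24)
Function('m')(U, I) = Mul(Rational(1, 2), U) (Function('m')(U, I) = Mul(-1, Mul(U, Pow(-2, -1))) = Mul(-1, Mul(U, Rational(-1, 2))) = Mul(-1, Mul(Rational(-1, 2), U)) = Mul(Rational(1, 2), U))
Add(Mul(Function('m')(Mul(0, 6), -2), Function('E')(-6)), L) = Add(Mul(Mul(Rational(1, 2), Mul(0, 6)), -6), -24) = Add(Mul(Mul(Rational(1, 2), 0), -6), -24) = Add(Mul(0, -6), -24) = Add(0, -24) = -24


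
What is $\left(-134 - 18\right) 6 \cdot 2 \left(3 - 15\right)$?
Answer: $21888$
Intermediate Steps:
$\left(-134 - 18\right) 6 \cdot 2 \left(3 - 15\right) = - 152 \cdot 12 \left(3 - 15\right) = - 152 \cdot 12 \left(-12\right) = \left(-152\right) \left(-144\right) = 21888$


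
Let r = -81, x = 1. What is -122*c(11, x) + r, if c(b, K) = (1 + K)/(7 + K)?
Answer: -223/2 ≈ -111.50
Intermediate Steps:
c(b, K) = (1 + K)/(7 + K)
-122*c(11, x) + r = -122*(1 + 1)/(7 + 1) - 81 = -122*2/8 - 81 = -61*2/4 - 81 = -122*¼ - 81 = -61/2 - 81 = -223/2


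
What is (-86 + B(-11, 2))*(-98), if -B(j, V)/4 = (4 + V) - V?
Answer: 9996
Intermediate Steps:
B(j, V) = -16 (B(j, V) = -4*((4 + V) - V) = -4*4 = -16)
(-86 + B(-11, 2))*(-98) = (-86 - 16)*(-98) = -102*(-98) = 9996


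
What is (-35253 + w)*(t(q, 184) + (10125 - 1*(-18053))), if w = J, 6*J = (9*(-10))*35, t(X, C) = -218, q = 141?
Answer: -1000352880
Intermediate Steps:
J = -525 (J = ((9*(-10))*35)/6 = (-90*35)/6 = (⅙)*(-3150) = -525)
w = -525
(-35253 + w)*(t(q, 184) + (10125 - 1*(-18053))) = (-35253 - 525)*(-218 + (10125 - 1*(-18053))) = -35778*(-218 + (10125 + 18053)) = -35778*(-218 + 28178) = -35778*27960 = -1000352880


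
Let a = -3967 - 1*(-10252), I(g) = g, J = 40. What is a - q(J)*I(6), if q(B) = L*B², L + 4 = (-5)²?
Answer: -195315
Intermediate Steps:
L = 21 (L = -4 + (-5)² = -4 + 25 = 21)
q(B) = 21*B²
a = 6285 (a = -3967 + 10252 = 6285)
a - q(J)*I(6) = 6285 - 21*40²*6 = 6285 - 21*1600*6 = 6285 - 33600*6 = 6285 - 1*201600 = 6285 - 201600 = -195315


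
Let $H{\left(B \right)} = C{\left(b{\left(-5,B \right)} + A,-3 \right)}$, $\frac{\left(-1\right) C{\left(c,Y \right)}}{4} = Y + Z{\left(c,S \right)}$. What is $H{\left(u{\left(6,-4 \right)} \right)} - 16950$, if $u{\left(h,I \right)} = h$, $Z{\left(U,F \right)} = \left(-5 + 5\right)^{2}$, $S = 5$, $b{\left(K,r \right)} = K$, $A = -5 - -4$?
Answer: $-16938$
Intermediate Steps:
$A = -1$ ($A = -5 + 4 = -1$)
$Z{\left(U,F \right)} = 0$ ($Z{\left(U,F \right)} = 0^{2} = 0$)
$C{\left(c,Y \right)} = - 4 Y$ ($C{\left(c,Y \right)} = - 4 \left(Y + 0\right) = - 4 Y$)
$H{\left(B \right)} = 12$ ($H{\left(B \right)} = \left(-4\right) \left(-3\right) = 12$)
$H{\left(u{\left(6,-4 \right)} \right)} - 16950 = 12 - 16950 = -16938$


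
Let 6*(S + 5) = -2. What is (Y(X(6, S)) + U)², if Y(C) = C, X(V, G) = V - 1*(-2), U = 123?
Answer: 17161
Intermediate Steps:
S = -16/3 (S = -5 + (⅙)*(-2) = -5 - ⅓ = -16/3 ≈ -5.3333)
X(V, G) = 2 + V (X(V, G) = V + 2 = 2 + V)
(Y(X(6, S)) + U)² = ((2 + 6) + 123)² = (8 + 123)² = 131² = 17161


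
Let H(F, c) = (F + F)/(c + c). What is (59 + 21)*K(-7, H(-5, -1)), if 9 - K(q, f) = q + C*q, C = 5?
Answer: 4080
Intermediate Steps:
H(F, c) = F/c (H(F, c) = (2*F)/((2*c)) = (2*F)*(1/(2*c)) = F/c)
K(q, f) = 9 - 6*q (K(q, f) = 9 - (q + 5*q) = 9 - 6*q)
(59 + 21)*K(-7, H(-5, -1)) = (59 + 21)*(9 - 6*(-7)) = 80*(9 + 42) = 80*51 = 4080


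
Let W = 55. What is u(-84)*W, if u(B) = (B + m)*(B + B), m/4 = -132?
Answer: 5654880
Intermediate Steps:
m = -528 (m = 4*(-132) = -528)
u(B) = 2*B*(-528 + B) (u(B) = (B - 528)*(B + B) = (-528 + B)*(2*B) = 2*B*(-528 + B))
u(-84)*W = (2*(-84)*(-528 - 84))*55 = (2*(-84)*(-612))*55 = 102816*55 = 5654880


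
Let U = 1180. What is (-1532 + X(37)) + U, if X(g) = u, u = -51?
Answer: -403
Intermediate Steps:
X(g) = -51
(-1532 + X(37)) + U = (-1532 - 51) + 1180 = -1583 + 1180 = -403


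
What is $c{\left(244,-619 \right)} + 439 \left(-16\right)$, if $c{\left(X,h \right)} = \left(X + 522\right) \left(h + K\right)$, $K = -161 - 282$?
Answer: $-820516$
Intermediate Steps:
$K = -443$
$c{\left(X,h \right)} = \left(-443 + h\right) \left(522 + X\right)$ ($c{\left(X,h \right)} = \left(X + 522\right) \left(h - 443\right) = \left(522 + X\right) \left(-443 + h\right) = \left(-443 + h\right) \left(522 + X\right)$)
$c{\left(244,-619 \right)} + 439 \left(-16\right) = \left(-231246 - 108092 + 522 \left(-619\right) + 244 \left(-619\right)\right) + 439 \left(-16\right) = \left(-231246 - 108092 - 323118 - 151036\right) - 7024 = -813492 - 7024 = -820516$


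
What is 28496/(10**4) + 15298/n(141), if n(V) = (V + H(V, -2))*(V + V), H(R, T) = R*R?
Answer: 5032725287/1764438750 ≈ 2.8523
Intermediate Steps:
H(R, T) = R**2
n(V) = 2*V*(V + V**2) (n(V) = (V + V**2)*(V + V) = (V + V**2)*(2*V) = 2*V*(V + V**2))
28496/(10**4) + 15298/n(141) = 28496/(10**4) + 15298/((2*141**2*(1 + 141))) = 28496/10000 + 15298/((2*19881*142)) = 28496*(1/10000) + 15298/5646204 = 1781/625 + 15298*(1/5646204) = 1781/625 + 7649/2823102 = 5032725287/1764438750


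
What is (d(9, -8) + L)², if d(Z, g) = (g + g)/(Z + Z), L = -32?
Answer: 87616/81 ≈ 1081.7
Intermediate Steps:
d(Z, g) = g/Z (d(Z, g) = (2*g)/((2*Z)) = (2*g)*(1/(2*Z)) = g/Z)
(d(9, -8) + L)² = (-8/9 - 32)² = (-296/9)² = 87616/81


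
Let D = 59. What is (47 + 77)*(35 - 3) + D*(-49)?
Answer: 1077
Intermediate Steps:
(47 + 77)*(35 - 3) + D*(-49) = (47 + 77)*(35 - 3) + 59*(-49) = 124*32 - 2891 = 3968 - 2891 = 1077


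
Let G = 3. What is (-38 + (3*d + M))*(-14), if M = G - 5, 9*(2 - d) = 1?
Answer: 1442/3 ≈ 480.67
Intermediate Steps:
d = 17/9 (d = 2 - 1/9*1 = 2 - 1/9 = 17/9 ≈ 1.8889)
M = -2 (M = 3 - 5 = -2)
(-38 + (3*d + M))*(-14) = (-38 + (3*(17/9) - 2))*(-14) = (-38 + (17/3 - 2))*(-14) = (-38 + 11/3)*(-14) = -103/3*(-14) = 1442/3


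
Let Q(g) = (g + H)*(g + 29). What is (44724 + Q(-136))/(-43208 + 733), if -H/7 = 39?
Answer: -88487/42475 ≈ -2.0833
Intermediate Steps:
H = -273 (H = -7*39 = -273)
Q(g) = (-273 + g)*(29 + g) (Q(g) = (g - 273)*(g + 29) = (-273 + g)*(29 + g))
(44724 + Q(-136))/(-43208 + 733) = (44724 + (-7917 + (-136)**2 - 244*(-136)))/(-43208 + 733) = (44724 + (-7917 + 18496 + 33184))/(-42475) = (44724 + 43763)*(-1/42475) = 88487*(-1/42475) = -88487/42475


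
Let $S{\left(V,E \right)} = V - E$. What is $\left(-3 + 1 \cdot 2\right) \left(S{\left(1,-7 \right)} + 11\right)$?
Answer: $-19$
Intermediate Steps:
$\left(-3 + 1 \cdot 2\right) \left(S{\left(1,-7 \right)} + 11\right) = \left(-3 + 1 \cdot 2\right) \left(\left(1 - -7\right) + 11\right) = \left(-3 + 2\right) \left(\left(1 + 7\right) + 11\right) = - (8 + 11) = \left(-1\right) 19 = -19$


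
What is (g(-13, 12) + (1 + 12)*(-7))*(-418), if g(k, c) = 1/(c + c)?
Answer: 456247/12 ≈ 38021.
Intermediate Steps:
g(k, c) = 1/(2*c)
(g(-13, 12) + (1 + 12)*(-7))*(-418) = ((½)/12 + (1 + 12)*(-7))*(-418) = ((½)*(1/12) + 13*(-7))*(-418) = (1/24 - 91)*(-418) = -2183/24*(-418) = 456247/12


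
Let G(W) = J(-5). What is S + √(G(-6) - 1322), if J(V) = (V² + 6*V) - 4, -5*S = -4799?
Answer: 4799/5 + 11*I*√11 ≈ 959.8 + 36.483*I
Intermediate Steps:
S = 4799/5 (S = -⅕*(-4799) = 4799/5 ≈ 959.80)
J(V) = -4 + V² + 6*V
G(W) = -9 (G(W) = -4 + (-5)² + 6*(-5) = -4 + 25 - 30 = -9)
S + √(G(-6) - 1322) = 4799/5 + √(-9 - 1322) = 4799/5 + √(-1331) = 4799/5 + 11*I*√11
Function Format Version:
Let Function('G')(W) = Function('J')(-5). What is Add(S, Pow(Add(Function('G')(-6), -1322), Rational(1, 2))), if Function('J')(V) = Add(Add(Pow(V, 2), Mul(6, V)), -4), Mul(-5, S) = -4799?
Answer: Add(Rational(4799, 5), Mul(11, I, Pow(11, Rational(1, 2)))) ≈ Add(959.80, Mul(36.483, I))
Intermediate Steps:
S = Rational(4799, 5) (S = Mul(Rational(-1, 5), -4799) = Rational(4799, 5) ≈ 959.80)
Function('J')(V) = Add(-4, Pow(V, 2), Mul(6, V))
Function('G')(W) = -9 (Function('G')(W) = Add(-4, Pow(-5, 2), Mul(6, -5)) = Add(-4, 25, -30) = -9)
Add(S, Pow(Add(Function('G')(-6), -1322), Rational(1, 2))) = Add(Rational(4799, 5), Pow(Add(-9, -1322), Rational(1, 2))) = Add(Rational(4799, 5), Pow(-1331, Rational(1, 2))) = Add(Rational(4799, 5), Mul(11, I, Pow(11, Rational(1, 2))))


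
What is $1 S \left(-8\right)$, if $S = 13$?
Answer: $-104$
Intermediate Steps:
$1 S \left(-8\right) = 1 \cdot 13 \left(-8\right) = 13 \left(-8\right) = -104$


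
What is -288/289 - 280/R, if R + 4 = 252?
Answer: -19043/8959 ≈ -2.1256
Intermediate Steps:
R = 248 (R = -4 + 252 = 248)
-288/289 - 280/R = -288/289 - 280/248 = -288*1/289 - 280*1/248 = -288/289 - 35/31 = -19043/8959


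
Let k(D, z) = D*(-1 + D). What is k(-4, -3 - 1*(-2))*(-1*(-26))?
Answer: 520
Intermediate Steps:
k(-4, -3 - 1*(-2))*(-1*(-26)) = (-4*(-1 - 4))*(-1*(-26)) = -4*(-5)*26 = 20*26 = 520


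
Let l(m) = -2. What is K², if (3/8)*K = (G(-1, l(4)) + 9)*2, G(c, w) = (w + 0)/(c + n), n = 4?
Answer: 160000/81 ≈ 1975.3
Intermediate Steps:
G(c, w) = w/(4 + c) (G(c, w) = (w + 0)/(c + 4) = w/(4 + c))
K = 400/9 (K = 8*((-2/(4 - 1) + 9)*2)/3 = 8*((-2/3 + 9)*2)/3 = 8*((-2*⅓ + 9)*2)/3 = 8*((-⅔ + 9)*2)/3 = 8*((25/3)*2)/3 = (8/3)*(50/3) = 400/9 ≈ 44.444)
K² = (400/9)² = 160000/81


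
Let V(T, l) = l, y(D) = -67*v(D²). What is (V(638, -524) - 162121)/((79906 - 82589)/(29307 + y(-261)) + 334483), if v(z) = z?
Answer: -737562546000/1516813511083 ≈ -0.48626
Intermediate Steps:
y(D) = -67*D²
(V(638, -524) - 162121)/((79906 - 82589)/(29307 + y(-261)) + 334483) = (-524 - 162121)/((79906 - 82589)/(29307 - 67*(-261)²) + 334483) = -162645/(-2683/(29307 - 67*68121) + 334483) = -162645/(-2683/(29307 - 4564107) + 334483) = -162645/(-2683/(-4534800) + 334483) = -162645/(-2683*(-1/4534800) + 334483) = -162645/(2683/4534800 + 334483) = -162645/1516813511083/4534800 = -162645*4534800/1516813511083 = -737562546000/1516813511083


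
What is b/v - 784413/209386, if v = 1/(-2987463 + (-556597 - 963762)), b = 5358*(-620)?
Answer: 3135514388050547907/209386 ≈ 1.4975e+13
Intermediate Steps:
b = -3321960
v = -1/4507822 (v = 1/(-2987463 - 1520359) = 1/(-4507822) = -1/4507822 ≈ -2.2184e-7)
b/v - 784413/209386 = -3321960/(-1/4507822) - 784413/209386 = -3321960*(-4507822) - 784413*1/209386 = 14974804371120 - 784413/209386 = 3135514388050547907/209386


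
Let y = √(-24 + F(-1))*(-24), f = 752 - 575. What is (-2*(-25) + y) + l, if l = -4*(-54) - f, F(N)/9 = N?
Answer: 89 - 24*I*√33 ≈ 89.0 - 137.87*I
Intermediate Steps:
F(N) = 9*N
f = 177
l = 39 (l = -4*(-54) - 1*177 = 216 - 177 = 39)
y = -24*I*√33 (y = √(-24 + 9*(-1))*(-24) = √(-24 - 9)*(-24) = √(-33)*(-24) = (I*√33)*(-24) = -24*I*√33 ≈ -137.87*I)
(-2*(-25) + y) + l = (-2*(-25) - 24*I*√33) + 39 = (50 - 24*I*√33) + 39 = 89 - 24*I*√33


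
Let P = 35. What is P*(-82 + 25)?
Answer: -1995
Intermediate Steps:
P*(-82 + 25) = 35*(-82 + 25) = 35*(-57) = -1995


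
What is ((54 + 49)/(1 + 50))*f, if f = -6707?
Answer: -690821/51 ≈ -13546.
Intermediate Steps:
((54 + 49)/(1 + 50))*f = ((54 + 49)/(1 + 50))*(-6707) = (103/51)*(-6707) = -690821/51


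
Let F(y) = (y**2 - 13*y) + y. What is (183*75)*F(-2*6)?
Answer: 3952800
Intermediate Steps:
F(y) = y**2 - 12*y
(183*75)*F(-2*6) = (183*75)*((-2*6)*(-12 - 2*6)) = 13725*(-12*(-12 - 12)) = 13725*(-12*(-24)) = 13725*288 = 3952800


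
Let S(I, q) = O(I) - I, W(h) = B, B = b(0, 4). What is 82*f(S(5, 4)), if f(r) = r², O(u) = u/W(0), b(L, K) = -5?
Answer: 2952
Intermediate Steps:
B = -5
W(h) = -5
O(u) = -u/5 (O(u) = u/(-5) = u*(-⅕) = -u/5)
S(I, q) = -6*I/5 (S(I, q) = -I/5 - I = -6*I/5)
82*f(S(5, 4)) = 82*(-6/5*5)² = 82*(-6)² = 82*36 = 2952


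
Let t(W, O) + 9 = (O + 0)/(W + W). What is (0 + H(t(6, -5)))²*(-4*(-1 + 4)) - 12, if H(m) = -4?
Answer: -204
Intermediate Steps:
t(W, O) = -9 + O/(2*W) (t(W, O) = -9 + (O + 0)/(W + W) = -9 + O/((2*W)) = -9 + O*(1/(2*W)) = -9 + O/(2*W))
(0 + H(t(6, -5)))²*(-4*(-1 + 4)) - 12 = (0 - 4)²*(-4*(-1 + 4)) - 12 = (-4)²*(-4*3) - 12 = 16*(-12) - 12 = -192 - 12 = -204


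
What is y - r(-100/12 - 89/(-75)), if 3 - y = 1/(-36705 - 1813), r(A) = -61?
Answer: 2465153/38518 ≈ 64.000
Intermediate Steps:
y = 115555/38518 (y = 3 - 1/(-36705 - 1813) = 3 - 1/(-38518) = 3 - 1*(-1/38518) = 3 + 1/38518 = 115555/38518 ≈ 3.0000)
y - r(-100/12 - 89/(-75)) = 115555/38518 - 1*(-61) = 115555/38518 + 61 = 2465153/38518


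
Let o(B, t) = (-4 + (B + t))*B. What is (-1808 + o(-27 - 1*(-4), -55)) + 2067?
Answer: 2145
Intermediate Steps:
o(B, t) = B*(-4 + B + t) (o(B, t) = (-4 + B + t)*B = B*(-4 + B + t))
(-1808 + o(-27 - 1*(-4), -55)) + 2067 = (-1808 + (-27 - 1*(-4))*(-4 + (-27 - 1*(-4)) - 55)) + 2067 = (-1808 + (-27 + 4)*(-4 + (-27 + 4) - 55)) + 2067 = (-1808 - 23*(-4 - 23 - 55)) + 2067 = (-1808 - 23*(-82)) + 2067 = (-1808 + 1886) + 2067 = 78 + 2067 = 2145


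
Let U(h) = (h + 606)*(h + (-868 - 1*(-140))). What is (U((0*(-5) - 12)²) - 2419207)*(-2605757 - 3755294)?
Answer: 18174839444557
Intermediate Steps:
U(h) = (-728 + h)*(606 + h) (U(h) = (606 + h)*(h + (-868 + 140)) = (606 + h)*(h - 728) = (606 + h)*(-728 + h) = (-728 + h)*(606 + h))
(U((0*(-5) - 12)²) - 2419207)*(-2605757 - 3755294) = ((-441168 + ((0*(-5) - 12)²)² - 122*(0*(-5) - 12)²) - 2419207)*(-2605757 - 3755294) = ((-441168 + ((0 - 12)²)² - 122*(0 - 12)²) - 2419207)*(-6361051) = ((-441168 + ((-12)²)² - 122*(-12)²) - 2419207)*(-6361051) = ((-441168 + 144² - 122*144) - 2419207)*(-6361051) = ((-441168 + 20736 - 17568) - 2419207)*(-6361051) = (-438000 - 2419207)*(-6361051) = -2857207*(-6361051) = 18174839444557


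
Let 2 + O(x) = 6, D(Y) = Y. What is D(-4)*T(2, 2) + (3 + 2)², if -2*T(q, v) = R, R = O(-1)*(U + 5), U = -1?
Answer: 57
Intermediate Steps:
O(x) = 4 (O(x) = -2 + 6 = 4)
R = 16 (R = 4*(-1 + 5) = 4*4 = 16)
T(q, v) = -8 (T(q, v) = -½*16 = -8)
D(-4)*T(2, 2) + (3 + 2)² = -4*(-8) + (3 + 2)² = 32 + 5² = 32 + 25 = 57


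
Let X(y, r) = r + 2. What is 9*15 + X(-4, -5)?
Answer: 132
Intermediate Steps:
X(y, r) = 2 + r
9*15 + X(-4, -5) = 9*15 + (2 - 5) = 135 - 3 = 132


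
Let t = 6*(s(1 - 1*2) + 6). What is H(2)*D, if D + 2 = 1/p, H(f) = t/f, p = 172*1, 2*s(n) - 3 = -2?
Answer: -13377/344 ≈ -38.887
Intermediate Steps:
s(n) = ½ (s(n) = 3/2 + (½)*(-2) = 3/2 - 1 = ½)
t = 39 (t = 6*(½ + 6) = 6*(13/2) = 39)
p = 172
H(f) = 39/f
D = -343/172 (D = -2 + 1/172 = -343/172 ≈ -1.9942)
H(2)*D = (39/2)*(-343/172) = -13377/344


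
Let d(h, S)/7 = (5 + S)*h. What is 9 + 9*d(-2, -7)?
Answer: 261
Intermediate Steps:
d(h, S) = 7*h*(5 + S) (d(h, S) = 7*((5 + S)*h) = 7*(h*(5 + S)) = 7*h*(5 + S))
9 + 9*d(-2, -7) = 9 + 9*(7*(-2)*(5 - 7)) = 9 + 9*(7*(-2)*(-2)) = 9 + 9*28 = 9 + 252 = 261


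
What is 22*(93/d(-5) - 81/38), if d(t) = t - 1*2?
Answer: -45111/133 ≈ -339.18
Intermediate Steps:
d(t) = -2 + t (d(t) = t - 2 = -2 + t)
22*(93/d(-5) - 81/38) = 22*(93/(-2 - 5) - 81/38) = 22*(93/(-7) - 81*1/38) = 22*(93*(-⅐) - 81/38) = 22*(-93/7 - 81/38) = 22*(-4101/266) = -45111/133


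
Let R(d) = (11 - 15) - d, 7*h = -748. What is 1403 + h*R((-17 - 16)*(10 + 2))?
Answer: -40485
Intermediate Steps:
h = -748/7 (h = (⅐)*(-748) = -748/7 ≈ -106.86)
R(d) = -4 - d
1403 + h*R((-17 - 16)*(10 + 2)) = 1403 - 748*(-4 - (-17 - 16)*(10 + 2))/7 = 1403 - 748*(-4 - (-33)*12)/7 = 1403 - 748*(-4 - 1*(-396))/7 = 1403 - 748*(-4 + 396)/7 = 1403 - 748/7*392 = 1403 - 41888 = -40485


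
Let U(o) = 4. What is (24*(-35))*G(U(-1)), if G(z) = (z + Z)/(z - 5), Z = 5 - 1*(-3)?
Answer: 10080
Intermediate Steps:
Z = 8 (Z = 5 + 3 = 8)
G(z) = (8 + z)/(-5 + z) (G(z) = (z + 8)/(z - 5) = (8 + z)/(-5 + z))
(24*(-35))*G(U(-1)) = (24*(-35))*((8 + 4)/(-5 + 4)) = -840*12/(-1) = -(-840)*12 = -840*(-12) = 10080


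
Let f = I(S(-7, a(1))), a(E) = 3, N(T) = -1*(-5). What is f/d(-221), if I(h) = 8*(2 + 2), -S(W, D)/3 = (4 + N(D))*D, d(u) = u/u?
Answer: 32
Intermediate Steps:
N(T) = 5
d(u) = 1
S(W, D) = -27*D (S(W, D) = -3*(4 + 5)*D = -27*D)
I(h) = 32 (I(h) = 8*4 = 32)
f = 32
f/d(-221) = 32/1 = 32*1 = 32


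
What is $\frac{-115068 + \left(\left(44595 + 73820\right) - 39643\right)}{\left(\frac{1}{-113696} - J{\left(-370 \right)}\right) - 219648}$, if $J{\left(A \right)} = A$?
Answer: $\frac{317439232}{1917771653} \approx 0.16552$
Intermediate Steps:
$\frac{-115068 + \left(\left(44595 + 73820\right) - 39643\right)}{\left(\frac{1}{-113696} - J{\left(-370 \right)}\right) - 219648} = \frac{-115068 + \left(\left(44595 + 73820\right) - 39643\right)}{\left(\frac{1}{-113696} - -370\right) - 219648} = \frac{-115068 + \left(118415 - 39643\right)}{\left(- \frac{1}{113696} + 370\right) - 219648} = \frac{-115068 + 78772}{\frac{42067519}{113696} - 219648} = - \frac{36296}{- \frac{24931031489}{113696}} = \left(-36296\right) \left(- \frac{113696}{24931031489}\right) = \frac{317439232}{1917771653}$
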